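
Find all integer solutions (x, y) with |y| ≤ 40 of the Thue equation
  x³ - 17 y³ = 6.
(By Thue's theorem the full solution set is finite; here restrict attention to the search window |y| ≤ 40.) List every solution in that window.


The equation is x³ - 17y³ = 6. For fixed y, x³ = 17·y³ + 6, so a solution requires the RHS to be a perfect cube.
Strategy: iterate y from -40 to 40, compute RHS = 17·y³ + 6, and check whether it is a (positive or negative) perfect cube.
Check small values of y:
  y = 0: RHS = 6 is not a perfect cube.
  y = 1: RHS = 23 is not a perfect cube.
  y = -1: RHS = -11 is not a perfect cube.
  y = 2: RHS = 142 is not a perfect cube.
  y = -2: RHS = -130 is not a perfect cube.
  y = 3: RHS = 465 is not a perfect cube.
  y = -3: RHS = -453 is not a perfect cube.
Continuing the search up to |y| = 40 finds no solutions either.
No (x, y) in the scanned range satisfies the equation.

No integer solutions with |y| ≤ 40.


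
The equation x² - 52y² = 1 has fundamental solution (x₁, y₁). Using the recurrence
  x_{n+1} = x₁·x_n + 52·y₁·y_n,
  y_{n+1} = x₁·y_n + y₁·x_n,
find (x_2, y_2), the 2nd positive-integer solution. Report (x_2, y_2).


Step 1: Find the fundamental solution (x₁, y₁) of x² - 52y² = 1.
  Expand √52 as a continued fraction. a₀ = ⌊√52⌋ = 7; iterate m_{k+1} = d_k·a_k − m_k, d_{k+1} = (52 − m_{k+1}²)/d_k, a_{k+1} = ⌊(a₀ + m_{k+1})/d_{k+1}⌋ (starting m₀ = 0, d₀ = 1), with convergents p_k = a_k·p_{k-1} + p_{k-2}, q_k = a_k·q_{k-1} + q_{k-2} (p₋₁ = 1, q₋₁ = 0):
  k = 0: a₀ = 7; p₀/q₀ = 7/1; p₀² − 52·q₀² = 49 − 52 = -3.
  k = 1: m = 7, d = 3, a = ⌊(7 + 7)/3⌋ = 4; p/q = (4·7 + 1)/(4·1 + 0) = 29/4; p² − 52·q² = 841 − 832 = 9.
  k = 2: m = 5, d = 9, a = ⌊(7 + 5)/9⌋ = 1; p/q = (1·29 + 7)/(1·4 + 1) = 36/5; p² − 52·q² = 1296 − 1300 = -4.
  k = 3: m = 4, d = 4, a = ⌊(7 + 4)/4⌋ = 2; p/q = (2·36 + 29)/(2·5 + 4) = 101/14; p² − 52·q² = 10201 − 10192 = 9.
  k = 4: m = 4, d = 9, a = ⌊(7 + 4)/9⌋ = 1; p/q = (1·101 + 36)/(1·14 + 5) = 137/19; p² − 52·q² = 18769 − 18772 = -3.
  k = 5: m = 5, d = 3, a = ⌊(7 + 5)/3⌋ = 4; p/q = (4·137 + 101)/(4·19 + 14) = 649/90; p² − 52·q² = 421201 − 421200 = 1.
  The first convergent with p² − 52·q² = 1 gives the fundamental solution (x₁, y₁) = (649, 90).
Step 2: Apply the recurrence (x_{n+1}, y_{n+1}) = (x₁x_n + 52y₁y_n, x₁y_n + y₁x_n) repeatedly.
  From (x_1, y_1) = (649, 90): x_2 = 649·649 + 52·90·90 = 842401; y_2 = 649·90 + 90·649 = 116820.
Step 3: Verify x_2² - 52·y_2² = 709639444801 - 709639444800 = 1 (should be 1). ✓

(x_1, y_1) = (649, 90); (x_2, y_2) = (842401, 116820).


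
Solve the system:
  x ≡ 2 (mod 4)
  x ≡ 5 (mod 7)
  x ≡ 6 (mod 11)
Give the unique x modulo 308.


Moduli 4, 7, 11 are pairwise coprime; by CRT there is a unique solution modulo M = 4 · 7 · 11 = 308.
Solve pairwise, accumulating the modulus:
  Start with x ≡ 2 (mod 4).
  Combine with x ≡ 5 (mod 7): since gcd(4, 7) = 1, we get a unique residue mod 28.
    Write x = 2 + 4·t and substitute into x ≡ 5 (mod 7): 4·t ≡ 5 − 2 = 3 (mod 7).
    The inverse of 4 mod 7 is 2 (since 4·2 = 8 = 1·7 + 1), so t ≡ 2·3 = 6 ≡ 6 (mod 7).
    Then x = 2 + 4·6 = 26, valid modulo lcm(4, 7) = 28: x ≡ 26 (mod 28).
  Combine with x ≡ 6 (mod 11): since gcd(28, 11) = 1, we get a unique residue mod 308.
    Write x = 26 + 28·t and substitute into x ≡ 6 (mod 11): 28·t ≡ 6 − 26 = -20 (mod 11).
    Reduce coefficients mod 11: 6·t ≡ 2 (mod 11).
    The inverse of 6 mod 11 is 2 (since 6·2 = 12 = 1·11 + 1), so t ≡ 2·2 = 4 ≡ 4 (mod 11).
    Then x = 26 + 28·4 = 138, valid modulo lcm(28, 11) = 308: x ≡ 138 (mod 308).
Verify: 138 mod 4 = 2 ✓, 138 mod 7 = 5 ✓, 138 mod 11 = 6 ✓.

x ≡ 138 (mod 308).


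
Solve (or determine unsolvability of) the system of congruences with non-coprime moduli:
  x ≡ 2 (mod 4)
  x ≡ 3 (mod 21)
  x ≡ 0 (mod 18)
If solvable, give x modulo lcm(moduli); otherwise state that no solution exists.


Moduli 4, 21, 18 are not pairwise coprime, so CRT works modulo lcm(m_i) when all pairwise compatibility conditions hold.
Pairwise compatibility: gcd(m_i, m_j) must divide a_i - a_j for every pair.
Merge one congruence at a time:
  Start: x ≡ 2 (mod 4).
  Combine with x ≡ 3 (mod 21): gcd(4, 21) = 1; 3 - 2 = 1, which IS divisible by 1, so compatible.
    Write x = 2 + 4·t and substitute into x ≡ 3 (mod 21): 4·t ≡ 3 − 2 = 1 (mod 21).
    The inverse of 4 mod 21 is 16 (since 4·16 = 64 = 3·21 + 1), so t ≡ 16·1 = 16 ≡ 16 (mod 21).
    Then x = 2 + 4·16 = 66, valid modulo lcm(4, 21) = 84: x ≡ 66 (mod 84).
  Combine with x ≡ 0 (mod 18): gcd(84, 18) = 6; 0 - 66 = -66, which IS divisible by 6, so compatible.
    Write x = 66 + 84·t and substitute into x ≡ 0 (mod 18): 84·t ≡ 0 − 66 = -66 (mod 18).
    Divide the congruence (and modulus) by g = 6: 14·t ≡ -11 (mod 3).
    Reduce coefficients mod 3: 2·t ≡ 1 (mod 3).
    The inverse of 2 mod 3 is 2 (since 2·2 = 4 = 1·3 + 1), so t ≡ 2·1 = 2 ≡ 2 (mod 3).
    Then x = 66 + 84·2 = 234, valid modulo lcm(84, 18) = 252: x ≡ 234 (mod 252).
Verify: 234 mod 4 = 2, 234 mod 21 = 3, 234 mod 18 = 0.

x ≡ 234 (mod 252).


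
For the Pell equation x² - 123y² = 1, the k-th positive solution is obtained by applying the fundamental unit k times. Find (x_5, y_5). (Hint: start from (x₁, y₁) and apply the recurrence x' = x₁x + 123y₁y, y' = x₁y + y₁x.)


Step 1: Find the fundamental solution (x₁, y₁) of x² - 123y² = 1.
  Expand √123 as a continued fraction. a₀ = ⌊√123⌋ = 11; iterate m_{k+1} = d_k·a_k − m_k, d_{k+1} = (123 − m_{k+1}²)/d_k, a_{k+1} = ⌊(a₀ + m_{k+1})/d_{k+1}⌋ (starting m₀ = 0, d₀ = 1), with convergents p_k = a_k·p_{k-1} + p_{k-2}, q_k = a_k·q_{k-1} + q_{k-2} (p₋₁ = 1, q₋₁ = 0):
  k = 0: a₀ = 11; p₀/q₀ = 11/1; p₀² − 123·q₀² = 121 − 123 = -2.
  k = 1: m = 11, d = 2, a = ⌊(11 + 11)/2⌋ = 11; p/q = (11·11 + 1)/(11·1 + 0) = 122/11; p² − 123·q² = 14884 − 14883 = 1.
  The first convergent with p² − 123·q² = 1 gives the fundamental solution (x₁, y₁) = (122, 11).
Step 2: Apply the recurrence (x_{n+1}, y_{n+1}) = (x₁x_n + 123y₁y_n, x₁y_n + y₁x_n) repeatedly.
  From (x_1, y_1) = (122, 11): x_2 = 122·122 + 123·11·11 = 29767; y_2 = 122·11 + 11·122 = 2684.
  From (x_2, y_2) = (29767, 2684): x_3 = 122·29767 + 123·11·2684 = 7263026; y_3 = 122·2684 + 11·29767 = 654885.
  From (x_3, y_3) = (7263026, 654885): x_4 = 122·7263026 + 123·11·654885 = 1772148577; y_4 = 122·654885 + 11·7263026 = 159789256.
  From (x_4, y_4) = (1772148577, 159789256): x_5 = 122·1772148577 + 123·11·159789256 = 432396989762; y_5 = 122·159789256 + 11·1772148577 = 38987923579.
Step 3: Verify x_5² - 123·y_5² = 186967156755239132816644 - 186967156755239132816643 = 1 (should be 1). ✓

(x_1, y_1) = (122, 11); (x_5, y_5) = (432396989762, 38987923579).


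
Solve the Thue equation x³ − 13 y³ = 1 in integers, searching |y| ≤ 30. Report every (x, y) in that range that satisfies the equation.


The equation is x³ - 13y³ = 1. For fixed y, x³ = 13·y³ + 1, so a solution requires the RHS to be a perfect cube.
Strategy: iterate y from -30 to 30, compute RHS = 13·y³ + 1, and check whether it is a (positive or negative) perfect cube.
Check small values of y:
  y = 0: RHS = 1 = (1)³ ⇒ x = 1 works.
  y = 1: RHS = 14 is not a perfect cube.
  y = -1: RHS = -12 is not a perfect cube.
  y = 2: RHS = 105 is not a perfect cube.
  y = -2: RHS = -103 is not a perfect cube.
  y = 3: RHS = 352 is not a perfect cube.
  y = -3: RHS = -350 is not a perfect cube.
Continuing the search up to |y| = 30 finds no further solutions beyond those listed.
Collected solutions: (1, 0).

Solutions (with |y| ≤ 30): (1, 0).


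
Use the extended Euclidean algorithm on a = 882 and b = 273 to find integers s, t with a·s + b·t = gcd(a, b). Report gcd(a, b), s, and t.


Euclidean algorithm on (882, 273) — divide until remainder is 0:
  882 = 3 · 273 + 63
  273 = 4 · 63 + 21
  63 = 3 · 21 + 0
gcd(882, 273) = 21.
Track Bezout coefficients alongside the remainders: start with r₀ = 882 = a·1 + b·0 (s = 1, t = 0) and r₁ = 273 = a·0 + b·1 (s = 0, t = 1); each new remainder r_{k+1} = r_{k-1} − q_k·r_k inherits s_{k+1} = s_{k-1} − q_k·s_k, t_{k+1} = t_{k-1} − q_k·t_k, so r_k = a·s_k + b·t_k at every step:
  q = 3: r = 63, s = 1 − 3·0 = 1, t = 0 − 3·1 = -3  (check: 882·1 + 273·(-3) = 63)
  q = 4: r = 21, s = 0 − 4·1 = -4, t = 1 − 4·(-3) = 13  (check: 882·(-4) + 273·13 = 21)
The row with r = 21 (the gcd) gives the Bezout coefficients s = -4, t = 13.
Result: 882 · (-4) + 273 · (13) = 21.

gcd(882, 273) = 21; s = -4, t = 13 (check: 882·(-4) + 273·13 = 21).


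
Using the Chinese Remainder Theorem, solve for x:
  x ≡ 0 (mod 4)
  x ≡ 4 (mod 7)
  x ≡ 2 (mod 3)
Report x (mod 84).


Moduli 4, 7, 3 are pairwise coprime; by CRT there is a unique solution modulo M = 4 · 7 · 3 = 84.
Solve pairwise, accumulating the modulus:
  Start with x ≡ 0 (mod 4).
  Combine with x ≡ 4 (mod 7): since gcd(4, 7) = 1, we get a unique residue mod 28.
    Write x = 0 + 4·t and substitute into x ≡ 4 (mod 7): 4·t ≡ 4 − 0 = 4 (mod 7).
    The inverse of 4 mod 7 is 2 (since 4·2 = 8 = 1·7 + 1), so t ≡ 2·4 = 8 ≡ 1 (mod 7).
    Then x = 0 + 4·1 = 4, valid modulo lcm(4, 7) = 28: x ≡ 4 (mod 28).
  Combine with x ≡ 2 (mod 3): since gcd(28, 3) = 1, we get a unique residue mod 84.
    Write x = 4 + 28·t and substitute into x ≡ 2 (mod 3): 28·t ≡ 2 − 4 = -2 (mod 3).
    Reduce coefficients mod 3: 1·t ≡ 1 (mod 3).
    So t ≡ 1 (mod 3).
    Then x = 4 + 28·1 = 32, valid modulo lcm(28, 3) = 84: x ≡ 32 (mod 84).
Verify: 32 mod 4 = 0 ✓, 32 mod 7 = 4 ✓, 32 mod 3 = 2 ✓.

x ≡ 32 (mod 84).


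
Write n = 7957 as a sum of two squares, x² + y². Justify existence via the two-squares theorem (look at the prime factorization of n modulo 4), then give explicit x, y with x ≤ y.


Step 1: Factor n = 7957 = 73 · 109.
Step 2: Check the mod-4 condition on each prime factor: 73 ≡ 1 (mod 4), exponent 1; 109 ≡ 1 (mod 4), exponent 1.
All primes ≡ 3 (mod 4) appear to even exponent (or don't appear), so by the two-squares theorem n IS expressible as a sum of two squares.
Step 3: Build a representation. Here n = 73 · 109 is a product of primes ≡ 1 (mod 4). Each prime p ≡ 1 (mod 4) is itself a sum of two squares; find a² by testing p − a² for a perfect square:
  73: 73 − 1² = 72, 73 − 2² = 69, 73 − 3² = 64 = 8² ⇒ 73 = 3² + 8².
  109: 109 − 1² = 108, 109 − 2² = 105, 109 − 3² = 100 = 10² ⇒ 109 = 3² + 10².
  Combine using the Brahmagupta–Fibonacci identity (a² + b²)(c² + d²) = (ac − bd)² + (ad + bc)² = (ac + bd)² + (ad − bc)²:
  73 · 109 = 7957: from (3² + 8²)(3² + 10²), take (3·3 − 8·10, 3·10 + 8·3) = (9 − 80, 30 + 24) = (-71, 54); dropping signs (only squares matter) gives (71, 54); check 71² + 54² = 5041 + 2916 = 7957 ✓.
Step 4: Order so x ≤ y and verify: 54² + 71² = 2916 + 5041 = 7957 = n. ✓

n = 7957 = 54² + 71² (one valid representation with x ≤ y).


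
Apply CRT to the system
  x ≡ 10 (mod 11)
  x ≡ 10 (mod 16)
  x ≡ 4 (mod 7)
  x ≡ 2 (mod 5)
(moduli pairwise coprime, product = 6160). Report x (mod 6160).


Product of moduli M = 11 · 16 · 7 · 5 = 6160.
Merge one congruence at a time:
  Start: x ≡ 10 (mod 11).
  Combine with x ≡ 10 (mod 16); new modulus lcm = 176.
    Write x = 10 + 11·t and substitute into x ≡ 10 (mod 16): 11·t ≡ 10 − 10 = 0 (mod 16).
    The inverse of 11 mod 16 is 3 (since 11·3 = 33 = 2·16 + 1), so t ≡ 3·0 = 0 ≡ 0 (mod 16).
    Then x = 10 + 11·0 = 10, valid modulo lcm(11, 16) = 176: x ≡ 10 (mod 176).
  Combine with x ≡ 4 (mod 7); new modulus lcm = 1232.
    Write x = 10 + 176·t and substitute into x ≡ 4 (mod 7): 176·t ≡ 4 − 10 = -6 (mod 7).
    Reduce coefficients mod 7: 1·t ≡ 1 (mod 7).
    So t ≡ 1 (mod 7).
    Then x = 10 + 176·1 = 186, valid modulo lcm(176, 7) = 1232: x ≡ 186 (mod 1232).
  Combine with x ≡ 2 (mod 5); new modulus lcm = 6160.
    Write x = 186 + 1232·t and substitute into x ≡ 2 (mod 5): 1232·t ≡ 2 − 186 = -184 (mod 5).
    Reduce coefficients mod 5: 2·t ≡ 1 (mod 5).
    The inverse of 2 mod 5 is 3 (since 2·3 = 6 = 1·5 + 1), so t ≡ 3·1 = 3 ≡ 3 (mod 5).
    Then x = 186 + 1232·3 = 3882, valid modulo lcm(1232, 5) = 6160: x ≡ 3882 (mod 6160).
Verify against each original: 3882 mod 11 = 10, 3882 mod 16 = 10, 3882 mod 7 = 4, 3882 mod 5 = 2.

x ≡ 3882 (mod 6160).


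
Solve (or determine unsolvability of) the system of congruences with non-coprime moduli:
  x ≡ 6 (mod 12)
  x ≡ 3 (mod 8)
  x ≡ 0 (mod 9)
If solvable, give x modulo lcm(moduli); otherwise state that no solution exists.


Moduli 12, 8, 9 are not pairwise coprime, so CRT works modulo lcm(m_i) when all pairwise compatibility conditions hold.
Pairwise compatibility: gcd(m_i, m_j) must divide a_i - a_j for every pair.
Merge one congruence at a time:
  Start: x ≡ 6 (mod 12).
  Combine with x ≡ 3 (mod 8): gcd(12, 8) = 4, and 3 - 6 = -3 is NOT divisible by 4.
    ⇒ system is inconsistent (no integer solution).

No solution (the system is inconsistent).


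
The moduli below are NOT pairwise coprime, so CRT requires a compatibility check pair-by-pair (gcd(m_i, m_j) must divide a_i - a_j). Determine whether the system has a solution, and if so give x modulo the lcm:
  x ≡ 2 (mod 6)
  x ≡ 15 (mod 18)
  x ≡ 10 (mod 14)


Moduli 6, 18, 14 are not pairwise coprime, so CRT works modulo lcm(m_i) when all pairwise compatibility conditions hold.
Pairwise compatibility: gcd(m_i, m_j) must divide a_i - a_j for every pair.
Merge one congruence at a time:
  Start: x ≡ 2 (mod 6).
  Combine with x ≡ 15 (mod 18): gcd(6, 18) = 6, and 15 - 2 = 13 is NOT divisible by 6.
    ⇒ system is inconsistent (no integer solution).

No solution (the system is inconsistent).


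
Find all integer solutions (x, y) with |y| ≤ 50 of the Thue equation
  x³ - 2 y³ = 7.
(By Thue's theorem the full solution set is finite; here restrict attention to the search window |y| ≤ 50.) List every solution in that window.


The equation is x³ - 2y³ = 7. For fixed y, x³ = 2·y³ + 7, so a solution requires the RHS to be a perfect cube.
Strategy: iterate y from -50 to 50, compute RHS = 2·y³ + 7, and check whether it is a (positive or negative) perfect cube.
Check small values of y:
  y = 0: RHS = 7 is not a perfect cube.
  y = 1: RHS = 9 is not a perfect cube.
  y = -1: RHS = 5 is not a perfect cube.
  y = 2: RHS = 23 is not a perfect cube.
  y = -2: RHS = -9 is not a perfect cube.
  y = 3: RHS = 61 is not a perfect cube.
  y = -3: RHS = -47 is not a perfect cube.
Continuing the search up to |y| = 50 finds no solutions either.
No (x, y) in the scanned range satisfies the equation.

No integer solutions with |y| ≤ 50.


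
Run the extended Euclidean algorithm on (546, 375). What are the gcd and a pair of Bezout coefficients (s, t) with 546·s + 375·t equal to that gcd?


Euclidean algorithm on (546, 375) — divide until remainder is 0:
  546 = 1 · 375 + 171
  375 = 2 · 171 + 33
  171 = 5 · 33 + 6
  33 = 5 · 6 + 3
  6 = 2 · 3 + 0
gcd(546, 375) = 3.
Track Bezout coefficients alongside the remainders: start with r₀ = 546 = a·1 + b·0 (s = 1, t = 0) and r₁ = 375 = a·0 + b·1 (s = 0, t = 1); each new remainder r_{k+1} = r_{k-1} − q_k·r_k inherits s_{k+1} = s_{k-1} − q_k·s_k, t_{k+1} = t_{k-1} − q_k·t_k, so r_k = a·s_k + b·t_k at every step:
  q = 1: r = 171, s = 1 − 1·0 = 1, t = 0 − 1·1 = -1  (check: 546·1 + 375·(-1) = 171)
  q = 2: r = 33, s = 0 − 2·1 = -2, t = 1 − 2·(-1) = 3  (check: 546·(-2) + 375·3 = 33)
  q = 5: r = 6, s = 1 − 5·(-2) = 11, t = -1 − 5·3 = -16  (check: 546·11 + 375·(-16) = 6)
  q = 5: r = 3, s = -2 − 5·11 = -57, t = 3 − 5·(-16) = 83  (check: 546·(-57) + 375·83 = 3)
The row with r = 3 (the gcd) gives the Bezout coefficients s = -57, t = 83.
Result: 546 · (-57) + 375 · (83) = 3.

gcd(546, 375) = 3; s = -57, t = 83 (check: 546·(-57) + 375·83 = 3).


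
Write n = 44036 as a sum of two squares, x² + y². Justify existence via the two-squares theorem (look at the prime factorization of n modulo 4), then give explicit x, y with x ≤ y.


Step 1: Factor n = 44036 = 2^2 · 101 · 109.
Step 2: Check the mod-4 condition on each prime factor: 2 = 2 (special); 101 ≡ 1 (mod 4), exponent 1; 109 ≡ 1 (mod 4), exponent 1.
All primes ≡ 3 (mod 4) appear to even exponent (or don't appear), so by the two-squares theorem n IS expressible as a sum of two squares.
Step 3: Build a representation. Group n = k² · m with k = 2 and m = 101 · 109 = 11009 (a product of primes ≡ 1 (mod 4)); a representation of m scales to one of n via (k·x)² + (k·y)² = k²(x² + y²). Each prime p ≡ 1 (mod 4) is itself a sum of two squares; find a² by testing p − a² for a perfect square:
  101: 101 − 1² = 100 = 10² ⇒ 101 = 1² + 10².
  109: 109 − 1² = 108, 109 − 2² = 105, 109 − 3² = 100 = 10² ⇒ 109 = 3² + 10².
  Combine using the Brahmagupta–Fibonacci identity (a² + b²)(c² + d²) = (ac − bd)² + (ad + bc)² = (ac + bd)² + (ad − bc)²:
  101 · 109 = 11009: from (1² + 10²)(3² + 10²), take (1·3 − 10·10, 1·10 + 10·3) = (3 − 100, 10 + 30) = (-97, 40); dropping signs (only squares matter) gives (97, 40); check 97² + 40² = 9409 + 1600 = 11009 ✓.
  Scale by k = 2: (2·97, 2·40) = (194, 80).
Step 4: Order so x ≤ y and verify: 80² + 194² = 6400 + 37636 = 44036 = n. ✓

n = 44036 = 80² + 194² (one valid representation with x ≤ y).


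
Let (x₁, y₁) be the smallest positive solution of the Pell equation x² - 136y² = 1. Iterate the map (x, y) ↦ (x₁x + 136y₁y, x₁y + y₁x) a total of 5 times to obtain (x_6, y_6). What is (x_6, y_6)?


Step 1: Find the fundamental solution (x₁, y₁) of x² - 136y² = 1.
  Expand √136 as a continued fraction. a₀ = ⌊√136⌋ = 11; iterate m_{k+1} = d_k·a_k − m_k, d_{k+1} = (136 − m_{k+1}²)/d_k, a_{k+1} = ⌊(a₀ + m_{k+1})/d_{k+1}⌋ (starting m₀ = 0, d₀ = 1), with convergents p_k = a_k·p_{k-1} + p_{k-2}, q_k = a_k·q_{k-1} + q_{k-2} (p₋₁ = 1, q₋₁ = 0):
  k = 0: a₀ = 11; p₀/q₀ = 11/1; p₀² − 136·q₀² = 121 − 136 = -15.
  k = 1: m = 11, d = 15, a = ⌊(11 + 11)/15⌋ = 1; p/q = (1·11 + 1)/(1·1 + 0) = 12/1; p² − 136·q² = 144 − 136 = 8.
  k = 2: m = 4, d = 8, a = ⌊(11 + 4)/8⌋ = 1; p/q = (1·12 + 11)/(1·1 + 1) = 23/2; p² − 136·q² = 529 − 544 = -15.
  k = 3: m = 4, d = 15, a = ⌊(11 + 4)/15⌋ = 1; p/q = (1·23 + 12)/(1·2 + 1) = 35/3; p² − 136·q² = 1225 − 1224 = 1.
  The first convergent with p² − 136·q² = 1 gives the fundamental solution (x₁, y₁) = (35, 3).
Step 2: Apply the recurrence (x_{n+1}, y_{n+1}) = (x₁x_n + 136y₁y_n, x₁y_n + y₁x_n) repeatedly.
  From (x_1, y_1) = (35, 3): x_2 = 35·35 + 136·3·3 = 2449; y_2 = 35·3 + 3·35 = 210.
  From (x_2, y_2) = (2449, 210): x_3 = 35·2449 + 136·3·210 = 171395; y_3 = 35·210 + 3·2449 = 14697.
  From (x_3, y_3) = (171395, 14697): x_4 = 35·171395 + 136·3·14697 = 11995201; y_4 = 35·14697 + 3·171395 = 1028580.
  From (x_4, y_4) = (11995201, 1028580): x_5 = 35·11995201 + 136·3·1028580 = 839492675; y_5 = 35·1028580 + 3·11995201 = 71985903.
  From (x_5, y_5) = (839492675, 71985903): x_6 = 35·839492675 + 136·3·71985903 = 58752492049; y_6 = 35·71985903 + 3·839492675 = 5037984630.
Step 3: Verify x_6² - 136·y_6² = 3451855321967808218401 - 3451855321967808218400 = 1 (should be 1). ✓

(x_1, y_1) = (35, 3); (x_6, y_6) = (58752492049, 5037984630).


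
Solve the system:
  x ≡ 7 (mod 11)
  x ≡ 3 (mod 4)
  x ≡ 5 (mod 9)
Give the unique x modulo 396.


Moduli 11, 4, 9 are pairwise coprime; by CRT there is a unique solution modulo M = 11 · 4 · 9 = 396.
Solve pairwise, accumulating the modulus:
  Start with x ≡ 7 (mod 11).
  Combine with x ≡ 3 (mod 4): since gcd(11, 4) = 1, we get a unique residue mod 44.
    Write x = 7 + 11·t and substitute into x ≡ 3 (mod 4): 11·t ≡ 3 − 7 = -4 (mod 4).
    Reduce coefficients mod 4: 3·t ≡ 0 (mod 4).
    The inverse of 3 mod 4 is 3 (since 3·3 = 9 = 2·4 + 1), so t ≡ 3·0 = 0 ≡ 0 (mod 4).
    Then x = 7 + 11·0 = 7, valid modulo lcm(11, 4) = 44: x ≡ 7 (mod 44).
  Combine with x ≡ 5 (mod 9): since gcd(44, 9) = 1, we get a unique residue mod 396.
    Write x = 7 + 44·t and substitute into x ≡ 5 (mod 9): 44·t ≡ 5 − 7 = -2 (mod 9).
    Reduce coefficients mod 9: 8·t ≡ 7 (mod 9).
    The inverse of 8 mod 9 is 8 (since 8·8 = 64 = 7·9 + 1), so t ≡ 8·7 = 56 ≡ 2 (mod 9).
    Then x = 7 + 44·2 = 95, valid modulo lcm(44, 9) = 396: x ≡ 95 (mod 396).
Verify: 95 mod 11 = 7 ✓, 95 mod 4 = 3 ✓, 95 mod 9 = 5 ✓.

x ≡ 95 (mod 396).


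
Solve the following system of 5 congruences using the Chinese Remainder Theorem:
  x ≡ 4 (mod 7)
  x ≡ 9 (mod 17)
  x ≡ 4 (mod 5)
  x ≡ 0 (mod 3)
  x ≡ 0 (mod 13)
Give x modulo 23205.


Product of moduli M = 7 · 17 · 5 · 3 · 13 = 23205.
Merge one congruence at a time:
  Start: x ≡ 4 (mod 7).
  Combine with x ≡ 9 (mod 17); new modulus lcm = 119.
    Write x = 4 + 7·t and substitute into x ≡ 9 (mod 17): 7·t ≡ 9 − 4 = 5 (mod 17).
    The inverse of 7 mod 17 is 5 (since 7·5 = 35 = 2·17 + 1), so t ≡ 5·5 = 25 ≡ 8 (mod 17).
    Then x = 4 + 7·8 = 60, valid modulo lcm(7, 17) = 119: x ≡ 60 (mod 119).
  Combine with x ≡ 4 (mod 5); new modulus lcm = 595.
    Write x = 60 + 119·t and substitute into x ≡ 4 (mod 5): 119·t ≡ 4 − 60 = -56 (mod 5).
    Reduce coefficients mod 5: 4·t ≡ 4 (mod 5).
    The inverse of 4 mod 5 is 4 (since 4·4 = 16 = 3·5 + 1), so t ≡ 4·4 = 16 ≡ 1 (mod 5).
    Then x = 60 + 119·1 = 179, valid modulo lcm(119, 5) = 595: x ≡ 179 (mod 595).
  Combine with x ≡ 0 (mod 3); new modulus lcm = 1785.
    Write x = 179 + 595·t and substitute into x ≡ 0 (mod 3): 595·t ≡ 0 − 179 = -179 (mod 3).
    Reduce coefficients mod 3: 1·t ≡ 1 (mod 3).
    So t ≡ 1 (mod 3).
    Then x = 179 + 595·1 = 774, valid modulo lcm(595, 3) = 1785: x ≡ 774 (mod 1785).
  Combine with x ≡ 0 (mod 13); new modulus lcm = 23205.
    Write x = 774 + 1785·t and substitute into x ≡ 0 (mod 13): 1785·t ≡ 0 − 774 = -774 (mod 13).
    Reduce coefficients mod 13: 4·t ≡ 6 (mod 13).
    The inverse of 4 mod 13 is 10 (since 4·10 = 40 = 3·13 + 1), so t ≡ 10·6 = 60 ≡ 8 (mod 13).
    Then x = 774 + 1785·8 = 15054, valid modulo lcm(1785, 13) = 23205: x ≡ 15054 (mod 23205).
Verify against each original: 15054 mod 7 = 4, 15054 mod 17 = 9, 15054 mod 5 = 4, 15054 mod 3 = 0, 15054 mod 13 = 0.

x ≡ 15054 (mod 23205).


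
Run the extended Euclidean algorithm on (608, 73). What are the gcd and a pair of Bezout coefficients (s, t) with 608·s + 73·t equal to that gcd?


Euclidean algorithm on (608, 73) — divide until remainder is 0:
  608 = 8 · 73 + 24
  73 = 3 · 24 + 1
  24 = 24 · 1 + 0
gcd(608, 73) = 1.
Track Bezout coefficients alongside the remainders: start with r₀ = 608 = a·1 + b·0 (s = 1, t = 0) and r₁ = 73 = a·0 + b·1 (s = 0, t = 1); each new remainder r_{k+1} = r_{k-1} − q_k·r_k inherits s_{k+1} = s_{k-1} − q_k·s_k, t_{k+1} = t_{k-1} − q_k·t_k, so r_k = a·s_k + b·t_k at every step:
  q = 8: r = 24, s = 1 − 8·0 = 1, t = 0 − 8·1 = -8  (check: 608·1 + 73·(-8) = 24)
  q = 3: r = 1, s = 0 − 3·1 = -3, t = 1 − 3·(-8) = 25  (check: 608·(-3) + 73·25 = 1)
The row with r = 1 (the gcd) gives the Bezout coefficients s = -3, t = 25.
Result: 608 · (-3) + 73 · (25) = 1.

gcd(608, 73) = 1; s = -3, t = 25 (check: 608·(-3) + 73·25 = 1).


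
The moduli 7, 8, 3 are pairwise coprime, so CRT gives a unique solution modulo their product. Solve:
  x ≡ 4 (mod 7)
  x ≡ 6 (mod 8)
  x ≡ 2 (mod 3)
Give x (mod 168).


Moduli 7, 8, 3 are pairwise coprime; by CRT there is a unique solution modulo M = 7 · 8 · 3 = 168.
Solve pairwise, accumulating the modulus:
  Start with x ≡ 4 (mod 7).
  Combine with x ≡ 6 (mod 8): since gcd(7, 8) = 1, we get a unique residue mod 56.
    Write x = 4 + 7·t and substitute into x ≡ 6 (mod 8): 7·t ≡ 6 − 4 = 2 (mod 8).
    The inverse of 7 mod 8 is 7 (since 7·7 = 49 = 6·8 + 1), so t ≡ 7·2 = 14 ≡ 6 (mod 8).
    Then x = 4 + 7·6 = 46, valid modulo lcm(7, 8) = 56: x ≡ 46 (mod 56).
  Combine with x ≡ 2 (mod 3): since gcd(56, 3) = 1, we get a unique residue mod 168.
    Write x = 46 + 56·t and substitute into x ≡ 2 (mod 3): 56·t ≡ 2 − 46 = -44 (mod 3).
    Reduce coefficients mod 3: 2·t ≡ 1 (mod 3).
    The inverse of 2 mod 3 is 2 (since 2·2 = 4 = 1·3 + 1), so t ≡ 2·1 = 2 ≡ 2 (mod 3).
    Then x = 46 + 56·2 = 158, valid modulo lcm(56, 3) = 168: x ≡ 158 (mod 168).
Verify: 158 mod 7 = 4 ✓, 158 mod 8 = 6 ✓, 158 mod 3 = 2 ✓.

x ≡ 158 (mod 168).


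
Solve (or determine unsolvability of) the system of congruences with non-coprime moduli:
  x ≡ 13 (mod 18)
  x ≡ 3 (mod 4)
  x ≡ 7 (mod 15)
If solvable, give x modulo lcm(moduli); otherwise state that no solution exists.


Moduli 18, 4, 15 are not pairwise coprime, so CRT works modulo lcm(m_i) when all pairwise compatibility conditions hold.
Pairwise compatibility: gcd(m_i, m_j) must divide a_i - a_j for every pair.
Merge one congruence at a time:
  Start: x ≡ 13 (mod 18).
  Combine with x ≡ 3 (mod 4): gcd(18, 4) = 2; 3 - 13 = -10, which IS divisible by 2, so compatible.
    Write x = 13 + 18·t and substitute into x ≡ 3 (mod 4): 18·t ≡ 3 − 13 = -10 (mod 4).
    Divide the congruence (and modulus) by g = 2: 9·t ≡ -5 (mod 2).
    Reduce coefficients mod 2: 1·t ≡ 1 (mod 2).
    So t ≡ 1 (mod 2).
    Then x = 13 + 18·1 = 31, valid modulo lcm(18, 4) = 36: x ≡ 31 (mod 36).
  Combine with x ≡ 7 (mod 15): gcd(36, 15) = 3; 7 - 31 = -24, which IS divisible by 3, so compatible.
    Write x = 31 + 36·t and substitute into x ≡ 7 (mod 15): 36·t ≡ 7 − 31 = -24 (mod 15).
    Divide the congruence (and modulus) by g = 3: 12·t ≡ -8 (mod 5).
    Reduce coefficients mod 5: 2·t ≡ 2 (mod 5).
    The inverse of 2 mod 5 is 3 (since 2·3 = 6 = 1·5 + 1), so t ≡ 3·2 = 6 ≡ 1 (mod 5).
    Then x = 31 + 36·1 = 67, valid modulo lcm(36, 15) = 180: x ≡ 67 (mod 180).
Verify: 67 mod 18 = 13, 67 mod 4 = 3, 67 mod 15 = 7.

x ≡ 67 (mod 180).


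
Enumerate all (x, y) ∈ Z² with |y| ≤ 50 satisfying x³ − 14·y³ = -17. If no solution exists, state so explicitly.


The equation is x³ - 14y³ = -17. For fixed y, x³ = 14·y³ − 17, so a solution requires the RHS to be a perfect cube.
Strategy: iterate y from -50 to 50, compute RHS = 14·y³ − 17, and check whether it is a (positive or negative) perfect cube.
Check small values of y:
  y = 0: RHS = -17 is not a perfect cube.
  y = 1: RHS = -3 is not a perfect cube.
  y = -1: RHS = -31 is not a perfect cube.
  y = 2: RHS = 95 is not a perfect cube.
  y = -2: RHS = -129 is not a perfect cube.
  y = 3: RHS = 361 is not a perfect cube.
  y = -3: RHS = -395 is not a perfect cube.
Continuing the search up to |y| = 50 finds no solutions either.
No (x, y) in the scanned range satisfies the equation.

No integer solutions with |y| ≤ 50.


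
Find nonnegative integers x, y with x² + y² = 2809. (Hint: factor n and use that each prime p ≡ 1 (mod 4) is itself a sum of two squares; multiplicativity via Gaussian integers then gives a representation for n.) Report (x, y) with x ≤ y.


Step 1: Factor n = 2809 = 53^2.
Step 2: Check the mod-4 condition on each prime factor: 53 ≡ 1 (mod 4), exponent 2.
All primes ≡ 3 (mod 4) appear to even exponent (or don't appear), so by the two-squares theorem n IS expressible as a sum of two squares.
Step 3: Build a representation. Here n = 53 · 53 is a product of primes ≡ 1 (mod 4). Each prime p ≡ 1 (mod 4) is itself a sum of two squares; find a² by testing p − a² for a perfect square:
  53: 53 − 1² = 52, 53 − 2² = 49 = 7² ⇒ 53 = 2² + 7².
  Combine using the Brahmagupta–Fibonacci identity (a² + b²)(c² + d²) = (ac − bd)² + (ad + bc)² = (ac + bd)² + (ad − bc)²:
  53 · 53 = 2809: from (2² + 7²)(2² + 7²), take (2·2 − 7·7, 2·7 + 7·2) = (4 − 49, 14 + 14) = (-45, 28); dropping signs (only squares matter) gives (45, 28); check 45² + 28² = 2025 + 784 = 2809 ✓.
Step 4: Order so x ≤ y and verify: 28² + 45² = 784 + 2025 = 2809 = n. ✓

n = 2809 = 28² + 45² (one valid representation with x ≤ y).


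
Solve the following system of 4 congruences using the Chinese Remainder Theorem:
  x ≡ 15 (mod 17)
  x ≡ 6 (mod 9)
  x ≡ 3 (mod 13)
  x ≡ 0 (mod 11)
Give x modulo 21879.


Product of moduli M = 17 · 9 · 13 · 11 = 21879.
Merge one congruence at a time:
  Start: x ≡ 15 (mod 17).
  Combine with x ≡ 6 (mod 9); new modulus lcm = 153.
    Write x = 15 + 17·t and substitute into x ≡ 6 (mod 9): 17·t ≡ 6 − 15 = -9 (mod 9).
    Reduce coefficients mod 9: 8·t ≡ 0 (mod 9).
    The inverse of 8 mod 9 is 8 (since 8·8 = 64 = 7·9 + 1), so t ≡ 8·0 = 0 ≡ 0 (mod 9).
    Then x = 15 + 17·0 = 15, valid modulo lcm(17, 9) = 153: x ≡ 15 (mod 153).
  Combine with x ≡ 3 (mod 13); new modulus lcm = 1989.
    Write x = 15 + 153·t and substitute into x ≡ 3 (mod 13): 153·t ≡ 3 − 15 = -12 (mod 13).
    Reduce coefficients mod 13: 10·t ≡ 1 (mod 13).
    The inverse of 10 mod 13 is 4 (since 10·4 = 40 = 3·13 + 1), so t ≡ 4·1 = 4 ≡ 4 (mod 13).
    Then x = 15 + 153·4 = 627, valid modulo lcm(153, 13) = 1989: x ≡ 627 (mod 1989).
  Combine with x ≡ 0 (mod 11); new modulus lcm = 21879.
    Write x = 627 + 1989·t and substitute into x ≡ 0 (mod 11): 1989·t ≡ 0 − 627 = -627 (mod 11).
    Reduce coefficients mod 11: 9·t ≡ 0 (mod 11).
    The inverse of 9 mod 11 is 5 (since 9·5 = 45 = 4·11 + 1), so t ≡ 5·0 = 0 ≡ 0 (mod 11).
    Then x = 627 + 1989·0 = 627, valid modulo lcm(1989, 11) = 21879: x ≡ 627 (mod 21879).
Verify against each original: 627 mod 17 = 15, 627 mod 9 = 6, 627 mod 13 = 3, 627 mod 11 = 0.

x ≡ 627 (mod 21879).


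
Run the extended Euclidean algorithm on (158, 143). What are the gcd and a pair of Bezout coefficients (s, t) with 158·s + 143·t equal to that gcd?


Euclidean algorithm on (158, 143) — divide until remainder is 0:
  158 = 1 · 143 + 15
  143 = 9 · 15 + 8
  15 = 1 · 8 + 7
  8 = 1 · 7 + 1
  7 = 7 · 1 + 0
gcd(158, 143) = 1.
Track Bezout coefficients alongside the remainders: start with r₀ = 158 = a·1 + b·0 (s = 1, t = 0) and r₁ = 143 = a·0 + b·1 (s = 0, t = 1); each new remainder r_{k+1} = r_{k-1} − q_k·r_k inherits s_{k+1} = s_{k-1} − q_k·s_k, t_{k+1} = t_{k-1} − q_k·t_k, so r_k = a·s_k + b·t_k at every step:
  q = 1: r = 15, s = 1 − 1·0 = 1, t = 0 − 1·1 = -1  (check: 158·1 + 143·(-1) = 15)
  q = 9: r = 8, s = 0 − 9·1 = -9, t = 1 − 9·(-1) = 10  (check: 158·(-9) + 143·10 = 8)
  q = 1: r = 7, s = 1 − 1·(-9) = 10, t = -1 − 1·10 = -11  (check: 158·10 + 143·(-11) = 7)
  q = 1: r = 1, s = -9 − 1·10 = -19, t = 10 − 1·(-11) = 21  (check: 158·(-19) + 143·21 = 1)
The row with r = 1 (the gcd) gives the Bezout coefficients s = -19, t = 21.
Result: 158 · (-19) + 143 · (21) = 1.

gcd(158, 143) = 1; s = -19, t = 21 (check: 158·(-19) + 143·21 = 1).


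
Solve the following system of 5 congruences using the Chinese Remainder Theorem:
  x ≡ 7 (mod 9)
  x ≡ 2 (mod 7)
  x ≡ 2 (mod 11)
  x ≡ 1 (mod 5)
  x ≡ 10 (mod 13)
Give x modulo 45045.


Product of moduli M = 9 · 7 · 11 · 5 · 13 = 45045.
Merge one congruence at a time:
  Start: x ≡ 7 (mod 9).
  Combine with x ≡ 2 (mod 7); new modulus lcm = 63.
    Write x = 7 + 9·t and substitute into x ≡ 2 (mod 7): 9·t ≡ 2 − 7 = -5 (mod 7).
    Reduce coefficients mod 7: 2·t ≡ 2 (mod 7).
    The inverse of 2 mod 7 is 4 (since 2·4 = 8 = 1·7 + 1), so t ≡ 4·2 = 8 ≡ 1 (mod 7).
    Then x = 7 + 9·1 = 16, valid modulo lcm(9, 7) = 63: x ≡ 16 (mod 63).
  Combine with x ≡ 2 (mod 11); new modulus lcm = 693.
    Write x = 16 + 63·t and substitute into x ≡ 2 (mod 11): 63·t ≡ 2 − 16 = -14 (mod 11).
    Reduce coefficients mod 11: 8·t ≡ 8 (mod 11).
    The inverse of 8 mod 11 is 7 (since 8·7 = 56 = 5·11 + 1), so t ≡ 7·8 = 56 ≡ 1 (mod 11).
    Then x = 16 + 63·1 = 79, valid modulo lcm(63, 11) = 693: x ≡ 79 (mod 693).
  Combine with x ≡ 1 (mod 5); new modulus lcm = 3465.
    Write x = 79 + 693·t and substitute into x ≡ 1 (mod 5): 693·t ≡ 1 − 79 = -78 (mod 5).
    Reduce coefficients mod 5: 3·t ≡ 2 (mod 5).
    The inverse of 3 mod 5 is 2 (since 3·2 = 6 = 1·5 + 1), so t ≡ 2·2 = 4 ≡ 4 (mod 5).
    Then x = 79 + 693·4 = 2851, valid modulo lcm(693, 5) = 3465: x ≡ 2851 (mod 3465).
  Combine with x ≡ 10 (mod 13); new modulus lcm = 45045.
    Write x = 2851 + 3465·t and substitute into x ≡ 10 (mod 13): 3465·t ≡ 10 − 2851 = -2841 (mod 13).
    Reduce coefficients mod 13: 7·t ≡ 6 (mod 13).
    The inverse of 7 mod 13 is 2 (since 7·2 = 14 = 1·13 + 1), so t ≡ 2·6 = 12 ≡ 12 (mod 13).
    Then x = 2851 + 3465·12 = 44431, valid modulo lcm(3465, 13) = 45045: x ≡ 44431 (mod 45045).
Verify against each original: 44431 mod 9 = 7, 44431 mod 7 = 2, 44431 mod 11 = 2, 44431 mod 5 = 1, 44431 mod 13 = 10.

x ≡ 44431 (mod 45045).


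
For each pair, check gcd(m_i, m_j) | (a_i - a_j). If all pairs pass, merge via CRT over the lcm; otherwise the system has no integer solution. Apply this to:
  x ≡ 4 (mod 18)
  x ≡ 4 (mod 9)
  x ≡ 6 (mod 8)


Moduli 18, 9, 8 are not pairwise coprime, so CRT works modulo lcm(m_i) when all pairwise compatibility conditions hold.
Pairwise compatibility: gcd(m_i, m_j) must divide a_i - a_j for every pair.
Merge one congruence at a time:
  Start: x ≡ 4 (mod 18).
  Combine with x ≡ 4 (mod 9): gcd(18, 9) = 9; 4 - 4 = 0, which IS divisible by 9, so compatible.
    Write x = 4 + 18·t and substitute into x ≡ 4 (mod 9): 18·t ≡ 4 − 4 = 0 (mod 9).
    Divide the congruence (and modulus) by g = 9: 2·t ≡ 0 (mod 1).
    Modulo 1 every t works; take t = 0.
    Then x = 4 + 18·0 = 4, valid modulo lcm(18, 9) = 18: x ≡ 4 (mod 18).
  Combine with x ≡ 6 (mod 8): gcd(18, 8) = 2; 6 - 4 = 2, which IS divisible by 2, so compatible.
    Write x = 4 + 18·t and substitute into x ≡ 6 (mod 8): 18·t ≡ 6 − 4 = 2 (mod 8).
    Divide the congruence (and modulus) by g = 2: 9·t ≡ 1 (mod 4).
    Reduce coefficients mod 4: 1·t ≡ 1 (mod 4).
    So t ≡ 1 (mod 4).
    Then x = 4 + 18·1 = 22, valid modulo lcm(18, 8) = 72: x ≡ 22 (mod 72).
Verify: 22 mod 18 = 4, 22 mod 9 = 4, 22 mod 8 = 6.

x ≡ 22 (mod 72).


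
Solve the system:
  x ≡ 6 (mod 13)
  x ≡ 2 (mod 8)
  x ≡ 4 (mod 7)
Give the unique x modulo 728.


Moduli 13, 8, 7 are pairwise coprime; by CRT there is a unique solution modulo M = 13 · 8 · 7 = 728.
Solve pairwise, accumulating the modulus:
  Start with x ≡ 6 (mod 13).
  Combine with x ≡ 2 (mod 8): since gcd(13, 8) = 1, we get a unique residue mod 104.
    Write x = 6 + 13·t and substitute into x ≡ 2 (mod 8): 13·t ≡ 2 − 6 = -4 (mod 8).
    Reduce coefficients mod 8: 5·t ≡ 4 (mod 8).
    The inverse of 5 mod 8 is 5 (since 5·5 = 25 = 3·8 + 1), so t ≡ 5·4 = 20 ≡ 4 (mod 8).
    Then x = 6 + 13·4 = 58, valid modulo lcm(13, 8) = 104: x ≡ 58 (mod 104).
  Combine with x ≡ 4 (mod 7): since gcd(104, 7) = 1, we get a unique residue mod 728.
    Write x = 58 + 104·t and substitute into x ≡ 4 (mod 7): 104·t ≡ 4 − 58 = -54 (mod 7).
    Reduce coefficients mod 7: 6·t ≡ 2 (mod 7).
    The inverse of 6 mod 7 is 6 (since 6·6 = 36 = 5·7 + 1), so t ≡ 6·2 = 12 ≡ 5 (mod 7).
    Then x = 58 + 104·5 = 578, valid modulo lcm(104, 7) = 728: x ≡ 578 (mod 728).
Verify: 578 mod 13 = 6 ✓, 578 mod 8 = 2 ✓, 578 mod 7 = 4 ✓.

x ≡ 578 (mod 728).


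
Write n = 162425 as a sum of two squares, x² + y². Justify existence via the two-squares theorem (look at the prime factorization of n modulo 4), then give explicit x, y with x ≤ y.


Step 1: Factor n = 162425 = 5^2 · 73 · 89.
Step 2: Check the mod-4 condition on each prime factor: 5 ≡ 1 (mod 4), exponent 2; 73 ≡ 1 (mod 4), exponent 1; 89 ≡ 1 (mod 4), exponent 1.
All primes ≡ 3 (mod 4) appear to even exponent (or don't appear), so by the two-squares theorem n IS expressible as a sum of two squares.
Step 3: Build a representation. Group n = k² · m with k = 5 and m = 73 · 89 = 6497 (a product of primes ≡ 1 (mod 4)); a representation of m scales to one of n via (k·x)² + (k·y)² = k²(x² + y²). Each prime p ≡ 1 (mod 4) is itself a sum of two squares; find a² by testing p − a² for a perfect square:
  73: 73 − 1² = 72, 73 − 2² = 69, 73 − 3² = 64 = 8² ⇒ 73 = 3² + 8².
  89: 89 − 1² = 88, 89 − 2² = 85, 89 − 3² = 80, 89 − 4² = 73, 89 − 5² = 64 = 8² ⇒ 89 = 5² + 8².
  Combine using the Brahmagupta–Fibonacci identity (a² + b²)(c² + d²) = (ac − bd)² + (ad + bc)² = (ac + bd)² + (ad − bc)²:
  73 · 89 = 6497: from (3² + 8²)(5² + 8²), take (3·5 − 8·8, 3·8 + 8·5) = (15 − 64, 24 + 40) = (-49, 64); dropping signs (only squares matter) gives (49, 64); check 49² + 64² = 2401 + 4096 = 6497 ✓.
  Scale by k = 5: (5·49, 5·64) = (245, 320).
Step 4: Order so x ≤ y and verify: 245² + 320² = 60025 + 102400 = 162425 = n. ✓

n = 162425 = 245² + 320² (one valid representation with x ≤ y).


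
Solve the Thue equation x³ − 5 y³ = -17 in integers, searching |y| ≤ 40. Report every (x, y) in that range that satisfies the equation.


The equation is x³ - 5y³ = -17. For fixed y, x³ = 5·y³ − 17, so a solution requires the RHS to be a perfect cube.
Strategy: iterate y from -40 to 40, compute RHS = 5·y³ − 17, and check whether it is a (positive or negative) perfect cube.
Check small values of y:
  y = 0: RHS = -17 is not a perfect cube.
  y = 1: RHS = -12 is not a perfect cube.
  y = -1: RHS = -22 is not a perfect cube.
  y = 2: RHS = 23 is not a perfect cube.
  y = -2: RHS = -57 is not a perfect cube.
  y = 3: RHS = 118 is not a perfect cube.
  y = -3: RHS = -152 is not a perfect cube.
Continuing the search up to |y| = 40 finds no solutions either.
No (x, y) in the scanned range satisfies the equation.

No integer solutions with |y| ≤ 40.


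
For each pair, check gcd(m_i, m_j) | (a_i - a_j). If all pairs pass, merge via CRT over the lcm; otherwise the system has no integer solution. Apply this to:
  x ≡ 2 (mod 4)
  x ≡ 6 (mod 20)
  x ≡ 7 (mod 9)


Moduli 4, 20, 9 are not pairwise coprime, so CRT works modulo lcm(m_i) when all pairwise compatibility conditions hold.
Pairwise compatibility: gcd(m_i, m_j) must divide a_i - a_j for every pair.
Merge one congruence at a time:
  Start: x ≡ 2 (mod 4).
  Combine with x ≡ 6 (mod 20): gcd(4, 20) = 4; 6 - 2 = 4, which IS divisible by 4, so compatible.
    Write x = 2 + 4·t and substitute into x ≡ 6 (mod 20): 4·t ≡ 6 − 2 = 4 (mod 20).
    Divide the congruence (and modulus) by g = 4: 1·t ≡ 1 (mod 5).
    So t ≡ 1 (mod 5).
    Then x = 2 + 4·1 = 6, valid modulo lcm(4, 20) = 20: x ≡ 6 (mod 20).
  Combine with x ≡ 7 (mod 9): gcd(20, 9) = 1; 7 - 6 = 1, which IS divisible by 1, so compatible.
    Write x = 6 + 20·t and substitute into x ≡ 7 (mod 9): 20·t ≡ 7 − 6 = 1 (mod 9).
    Reduce coefficients mod 9: 2·t ≡ 1 (mod 9).
    The inverse of 2 mod 9 is 5 (since 2·5 = 10 = 1·9 + 1), so t ≡ 5·1 = 5 ≡ 5 (mod 9).
    Then x = 6 + 20·5 = 106, valid modulo lcm(20, 9) = 180: x ≡ 106 (mod 180).
Verify: 106 mod 4 = 2, 106 mod 20 = 6, 106 mod 9 = 7.

x ≡ 106 (mod 180).


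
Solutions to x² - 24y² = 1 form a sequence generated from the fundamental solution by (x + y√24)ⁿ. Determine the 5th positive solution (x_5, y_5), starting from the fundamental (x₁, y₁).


Step 1: Find the fundamental solution (x₁, y₁) of x² - 24y² = 1.
  Expand √24 as a continued fraction. a₀ = ⌊√24⌋ = 4; iterate m_{k+1} = d_k·a_k − m_k, d_{k+1} = (24 − m_{k+1}²)/d_k, a_{k+1} = ⌊(a₀ + m_{k+1})/d_{k+1}⌋ (starting m₀ = 0, d₀ = 1), with convergents p_k = a_k·p_{k-1} + p_{k-2}, q_k = a_k·q_{k-1} + q_{k-2} (p₋₁ = 1, q₋₁ = 0):
  k = 0: a₀ = 4; p₀/q₀ = 4/1; p₀² − 24·q₀² = 16 − 24 = -8.
  k = 1: m = 4, d = 8, a = ⌊(4 + 4)/8⌋ = 1; p/q = (1·4 + 1)/(1·1 + 0) = 5/1; p² − 24·q² = 25 − 24 = 1.
  The first convergent with p² − 24·q² = 1 gives the fundamental solution (x₁, y₁) = (5, 1).
Step 2: Apply the recurrence (x_{n+1}, y_{n+1}) = (x₁x_n + 24y₁y_n, x₁y_n + y₁x_n) repeatedly.
  From (x_1, y_1) = (5, 1): x_2 = 5·5 + 24·1·1 = 49; y_2 = 5·1 + 1·5 = 10.
  From (x_2, y_2) = (49, 10): x_3 = 5·49 + 24·1·10 = 485; y_3 = 5·10 + 1·49 = 99.
  From (x_3, y_3) = (485, 99): x_4 = 5·485 + 24·1·99 = 4801; y_4 = 5·99 + 1·485 = 980.
  From (x_4, y_4) = (4801, 980): x_5 = 5·4801 + 24·1·980 = 47525; y_5 = 5·980 + 1·4801 = 9701.
Step 3: Verify x_5² - 24·y_5² = 2258625625 - 2258625624 = 1 (should be 1). ✓

(x_1, y_1) = (5, 1); (x_5, y_5) = (47525, 9701).
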